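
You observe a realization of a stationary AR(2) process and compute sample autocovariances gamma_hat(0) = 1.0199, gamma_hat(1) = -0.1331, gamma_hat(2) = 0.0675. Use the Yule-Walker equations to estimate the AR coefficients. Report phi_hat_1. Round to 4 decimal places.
\hat\phi_{1} = -0.1240

The Yule-Walker equations for an AR(p) process read, in matrix form,
  Gamma_p phi = r_p,   with   (Gamma_p)_{ij} = gamma(|i - j|),
                       (r_p)_i = gamma(i),   i,j = 1..p.
Substitute the sample gammas (Toeplitz matrix and right-hand side of size 2):
  Gamma_p = [[1.0199, -0.1331], [-0.1331, 1.0199]]
  r_p     = [-0.1331, 0.0675]
Written out:
  1.0199 phi_1 - 0.1331 phi_2 = -0.1331
  -0.1331 phi_1 + 1.0199 phi_2 = 0.0675
Solve by Cramer's rule:
  det = gamma(0)^2 - gamma(1)^2 = (1.0199)^2 - (-0.1331)^2 = 1.04019601 - 0.01771561 = 1.0224804
  phi_hat_1 = [gamma(1) gamma(0) - gamma(1) gamma(2)] / det = [(-0.1331)(1.0199) - (-0.1331)(0.0675)] / 1.0224804 = -0.12676444 / 1.0224804 = -0.124
  phi_hat_2 = [gamma(0) gamma(2) - gamma(1)^2] / det = [(1.0199)(0.0675) - (-0.1331)^2] / 1.0224804 = 0.05112764 / 1.0224804 = 0.05
So phi_hat = [-0.1240, 0.0500].
Therefore phi_hat_1 = -0.1240.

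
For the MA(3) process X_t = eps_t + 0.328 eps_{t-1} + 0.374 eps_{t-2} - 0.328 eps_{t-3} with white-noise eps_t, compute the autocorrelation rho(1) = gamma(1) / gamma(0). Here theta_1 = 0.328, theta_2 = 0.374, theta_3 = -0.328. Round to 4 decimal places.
\rho(1) = 0.2421

For an MA(q) process with theta_0 = 1, the autocovariance is
  gamma(k) = sigma^2 * sum_{i=0..q-k} theta_i * theta_{i+k},
and rho(k) = gamma(k) / gamma(0). Sigma^2 cancels.
  numerator   = (1)*(0.328) + (0.328)*(0.374) + (0.374)*(-0.328) = 0.328.
  denominator = (1)^2 + (0.328)^2 + (0.374)^2 + (-0.328)^2 = 1.355044.
  rho(1) = 0.328 / 1.355044 = 0.2421.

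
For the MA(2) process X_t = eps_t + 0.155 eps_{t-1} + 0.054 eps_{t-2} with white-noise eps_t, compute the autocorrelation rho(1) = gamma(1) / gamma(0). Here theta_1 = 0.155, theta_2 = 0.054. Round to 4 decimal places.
\rho(1) = 0.1591

For an MA(q) process with theta_0 = 1, the autocovariance is
  gamma(k) = sigma^2 * sum_{i=0..q-k} theta_i * theta_{i+k},
and rho(k) = gamma(k) / gamma(0). Sigma^2 cancels.
  numerator   = (1)*(0.155) + (0.155)*(0.054) = 0.16337.
  denominator = (1)^2 + (0.155)^2 + (0.054)^2 = 1.026941.
  rho(1) = 0.16337 / 1.026941 = 0.1591.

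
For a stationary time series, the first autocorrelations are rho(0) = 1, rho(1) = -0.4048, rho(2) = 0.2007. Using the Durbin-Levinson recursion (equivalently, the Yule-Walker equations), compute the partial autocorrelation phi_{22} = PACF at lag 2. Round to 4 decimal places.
\phi_{22} = 0.0441

The PACF at lag k is phi_{kk}, the last component of the solution
to the Yule-Walker system G_k phi = r_k where
  (G_k)_{ij} = rho(|i - j|), (r_k)_i = rho(i), i,j = 1..k.
Equivalently, Durbin-Levinson gives phi_{kk} iteratively:
  phi_{11} = rho(1)
  phi_{kk} = [rho(k) - sum_{j=1..k-1} phi_{k-1,j} rho(k-j)]
            / [1 - sum_{j=1..k-1} phi_{k-1,j} rho(j)],
  phi_{k,j} = phi_{k-1,j} - phi_{kk} phi_{k-1,k-j},  j = 1..k-1.
Step k = 1:
  phi_11 = rho(1) = -0.4048.
Step k = 2:
  phi_22 = [rho(2) - phi_11 rho(1)] / [1 - phi_11 rho(1)] = [0.2007 - (-0.4048)(-0.4048)] / [1 - (-0.4048)(-0.4048)]
         = 0.03683696 / 0.83613696 = 0.0441.
Therefore phi_{22} = 0.0441.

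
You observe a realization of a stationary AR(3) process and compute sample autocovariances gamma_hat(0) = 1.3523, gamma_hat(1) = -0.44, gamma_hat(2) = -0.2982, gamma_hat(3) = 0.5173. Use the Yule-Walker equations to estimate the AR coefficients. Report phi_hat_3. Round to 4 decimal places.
\hat\phi_{3} = 0.2140

The Yule-Walker equations for an AR(p) process read, in matrix form,
  Gamma_p phi = r_p,   with   (Gamma_p)_{ij} = gamma(|i - j|),
                       (r_p)_i = gamma(i),   i,j = 1..p.
Substitute the sample gammas (Toeplitz matrix and right-hand side of size 3):
  Gamma_p = [[1.3523, -0.44, -0.2982], [-0.44, 1.3523, -0.44], [-0.2982, -0.44, 1.3523]]
  r_p     = [-0.44, -0.2982, 0.5173]
Written out (R1..R3):
  (R1) 1.3523 phi_1 - 0.44 phi_2 - 0.2982 phi_3 = -0.44
  (R2) -0.44 phi_1 + 1.3523 phi_2 - 0.44 phi_3 = -0.2982
  (R3) -0.2982 phi_1 - 0.44 phi_2 + 1.3523 phi_3 = 0.5173
Gaussian elimination:
  R2 <- R2 - (-0.44/1.3523) R1 = R2 - (-0.325372) R1:  1.209137 phi_2 - 0.537026 phi_3 = -0.441363
  R3 <- R3 - (-0.2982/1.3523) R1 = R3 - (-0.220513) R1:  -0.537026 phi_2 + 1.286543 phi_3 = 0.420274
  R3 <- R3 - (-0.537026/1.209137) R2 = R3 - (-0.44414) R2:  1.048028 phi_3 = 0.224247
Back-substitution:
  phi_hat_3 = 0.224247 / 1.048028 = 0.21397
  phi_hat_2 = (-0.441363 - (-0.537026)(0.21397)) / 1.209137 = -0.269991
  phi_hat_1 = (-0.44 - (-0.44)(-0.269991) - (-0.2982)(0.21397)) / 1.3523 = -0.366036
So phi_hat = [-0.3660, -0.2700, 0.2140].
Therefore phi_hat_3 = 0.2140.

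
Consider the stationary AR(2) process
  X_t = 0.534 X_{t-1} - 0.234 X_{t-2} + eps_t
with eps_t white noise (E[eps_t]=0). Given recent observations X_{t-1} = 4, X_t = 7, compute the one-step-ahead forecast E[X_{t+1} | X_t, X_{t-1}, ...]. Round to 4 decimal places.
E[X_{t+1} \mid \mathcal F_t] = 2.8020

For an AR(p) model X_t = c + sum_i phi_i X_{t-i} + eps_t, the
one-step-ahead conditional mean is
  E[X_{t+1} | X_t, ...] = c + sum_i phi_i X_{t+1-i}.
Substitute known values:
  E[X_{t+1} | ...] = (0.534) * (7) + (-0.234) * (4)
                   = 2.8020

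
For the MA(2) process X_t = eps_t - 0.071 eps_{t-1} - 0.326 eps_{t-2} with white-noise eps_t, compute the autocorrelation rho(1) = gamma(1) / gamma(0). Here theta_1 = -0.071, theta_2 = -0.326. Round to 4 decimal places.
\rho(1) = -0.0431

For an MA(q) process with theta_0 = 1, the autocovariance is
  gamma(k) = sigma^2 * sum_{i=0..q-k} theta_i * theta_{i+k},
and rho(k) = gamma(k) / gamma(0). Sigma^2 cancels.
  numerator   = (1)*(-0.071) + (-0.071)*(-0.326) = -0.047854.
  denominator = (1)^2 + (-0.071)^2 + (-0.326)^2 = 1.111317.
  rho(1) = -0.047854 / 1.111317 = -0.0431.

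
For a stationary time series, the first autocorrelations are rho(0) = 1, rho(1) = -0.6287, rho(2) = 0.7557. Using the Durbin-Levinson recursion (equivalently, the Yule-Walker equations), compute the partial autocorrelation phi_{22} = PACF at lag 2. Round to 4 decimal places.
\phi_{22} = 0.5960

The PACF at lag k is phi_{kk}, the last component of the solution
to the Yule-Walker system G_k phi = r_k where
  (G_k)_{ij} = rho(|i - j|), (r_k)_i = rho(i), i,j = 1..k.
Equivalently, Durbin-Levinson gives phi_{kk} iteratively:
  phi_{11} = rho(1)
  phi_{kk} = [rho(k) - sum_{j=1..k-1} phi_{k-1,j} rho(k-j)]
            / [1 - sum_{j=1..k-1} phi_{k-1,j} rho(j)],
  phi_{k,j} = phi_{k-1,j} - phi_{kk} phi_{k-1,k-j},  j = 1..k-1.
Step k = 1:
  phi_11 = rho(1) = -0.6287.
Step k = 2:
  phi_22 = [rho(2) - phi_11 rho(1)] / [1 - phi_11 rho(1)] = [0.7557 - (-0.6287)(-0.6287)] / [1 - (-0.6287)(-0.6287)]
         = 0.36043631 / 0.60473631 = 0.596.
Therefore phi_{22} = 0.5960.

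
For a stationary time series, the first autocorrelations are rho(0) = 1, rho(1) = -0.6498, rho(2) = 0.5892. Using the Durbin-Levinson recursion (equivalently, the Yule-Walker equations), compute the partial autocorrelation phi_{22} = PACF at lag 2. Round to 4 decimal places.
\phi_{22} = 0.2890

The PACF at lag k is phi_{kk}, the last component of the solution
to the Yule-Walker system G_k phi = r_k where
  (G_k)_{ij} = rho(|i - j|), (r_k)_i = rho(i), i,j = 1..k.
Equivalently, Durbin-Levinson gives phi_{kk} iteratively:
  phi_{11} = rho(1)
  phi_{kk} = [rho(k) - sum_{j=1..k-1} phi_{k-1,j} rho(k-j)]
            / [1 - sum_{j=1..k-1} phi_{k-1,j} rho(j)],
  phi_{k,j} = phi_{k-1,j} - phi_{kk} phi_{k-1,k-j},  j = 1..k-1.
Step k = 1:
  phi_11 = rho(1) = -0.6498.
Step k = 2:
  phi_22 = [rho(2) - phi_11 rho(1)] / [1 - phi_11 rho(1)] = [0.5892 - (-0.6498)(-0.6498)] / [1 - (-0.6498)(-0.6498)]
         = 0.16695996 / 0.57775996 = 0.289.
Therefore phi_{22} = 0.2890.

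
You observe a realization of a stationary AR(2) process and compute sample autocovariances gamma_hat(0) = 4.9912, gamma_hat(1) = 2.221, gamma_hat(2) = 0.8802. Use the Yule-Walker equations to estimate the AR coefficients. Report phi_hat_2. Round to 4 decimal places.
\hat\phi_{2} = -0.0270

The Yule-Walker equations for an AR(p) process read, in matrix form,
  Gamma_p phi = r_p,   with   (Gamma_p)_{ij} = gamma(|i - j|),
                       (r_p)_i = gamma(i),   i,j = 1..p.
Substitute the sample gammas (Toeplitz matrix and right-hand side of size 2):
  Gamma_p = [[4.9912, 2.221], [2.221, 4.9912]]
  r_p     = [2.221, 0.8802]
Written out:
  4.9912 phi_1 + 2.221 phi_2 = 2.221
  2.221 phi_1 + 4.9912 phi_2 = 0.8802
Solve by Cramer's rule:
  det = gamma(0)^2 - gamma(1)^2 = (4.9912)^2 - (2.221)^2 = 24.91207744 - 4.932841 = 19.97923644
  phi_hat_1 = [gamma(1) gamma(0) - gamma(1) gamma(2)] / det = [(2.221)(4.9912) - (2.221)(0.8802)] / 19.97923644 = 9.130531 / 19.97923644 = 0.457
  phi_hat_2 = [gamma(0) gamma(2) - gamma(1)^2] / det = [(4.9912)(0.8802) - (2.221)^2] / 19.97923644 = -0.53958676 / 19.97923644 = -0.027
So phi_hat = [0.4570, -0.0270].
Therefore phi_hat_2 = -0.0270.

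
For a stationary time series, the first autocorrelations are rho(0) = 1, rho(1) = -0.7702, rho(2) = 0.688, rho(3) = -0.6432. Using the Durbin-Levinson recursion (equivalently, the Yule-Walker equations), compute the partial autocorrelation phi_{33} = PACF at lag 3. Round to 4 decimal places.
\phi_{33} = -0.1490

The PACF at lag k is phi_{kk}, the last component of the solution
to the Yule-Walker system G_k phi = r_k where
  (G_k)_{ij} = rho(|i - j|), (r_k)_i = rho(i), i,j = 1..k.
Equivalently, Durbin-Levinson gives phi_{kk} iteratively:
  phi_{11} = rho(1)
  phi_{kk} = [rho(k) - sum_{j=1..k-1} phi_{k-1,j} rho(k-j)]
            / [1 - sum_{j=1..k-1} phi_{k-1,j} rho(j)],
  phi_{k,j} = phi_{k-1,j} - phi_{kk} phi_{k-1,k-j},  j = 1..k-1.
Step k = 1:
  phi_11 = rho(1) = -0.7702.
Step k = 2:
  phi_22 = [rho(2) - phi_11 rho(1)] / [1 - phi_11 rho(1)] = [0.688 - (-0.7702)(-0.7702)] / [1 - (-0.7702)(-0.7702)]
         = 0.09479196 / 0.40679196 = 0.233023.
  Update: phi_21 = phi_11 - phi_22 phi_11 = -0.7702 - (0.233023)(-0.7702) = -0.590726.
Step k = 3:
  phi_33 = [rho(3) - phi_21 rho(2) - phi_22 rho(1)] / [1 - phi_21 rho(1) - phi_22 rho(2)]
    numerator   = -0.6432 - (-0.590726)(0.688) - (0.233023)(-0.7702) = -0.05730637
    denominator = 1 - (-0.590726)(-0.7702) - (0.233023)(0.688) = 0.38470324
  phi_33 = -0.05730637 / 0.38470324 = -0.149.
Therefore phi_{33} = -0.1490.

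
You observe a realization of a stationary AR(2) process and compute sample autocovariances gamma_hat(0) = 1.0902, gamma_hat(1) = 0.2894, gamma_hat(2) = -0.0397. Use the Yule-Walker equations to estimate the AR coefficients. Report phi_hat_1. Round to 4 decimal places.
\hat\phi_{1} = 0.2960

The Yule-Walker equations for an AR(p) process read, in matrix form,
  Gamma_p phi = r_p,   with   (Gamma_p)_{ij} = gamma(|i - j|),
                       (r_p)_i = gamma(i),   i,j = 1..p.
Substitute the sample gammas (Toeplitz matrix and right-hand side of size 2):
  Gamma_p = [[1.0902, 0.2894], [0.2894, 1.0902]]
  r_p     = [0.2894, -0.0397]
Written out:
  1.0902 phi_1 + 0.2894 phi_2 = 0.2894
  0.2894 phi_1 + 1.0902 phi_2 = -0.0397
Solve by Cramer's rule:
  det = gamma(0)^2 - gamma(1)^2 = (1.0902)^2 - (0.2894)^2 = 1.18853604 - 0.08375236 = 1.10478368
  phi_hat_1 = [gamma(1) gamma(0) - gamma(1) gamma(2)] / det = [(0.2894)(1.0902) - (0.2894)(-0.0397)] / 1.10478368 = 0.32699306 / 1.10478368 = 0.296
  phi_hat_2 = [gamma(0) gamma(2) - gamma(1)^2] / det = [(1.0902)(-0.0397) - (0.2894)^2] / 1.10478368 = -0.1270333 / 1.10478368 = -0.115
So phi_hat = [0.2960, -0.1150].
Therefore phi_hat_1 = 0.2960.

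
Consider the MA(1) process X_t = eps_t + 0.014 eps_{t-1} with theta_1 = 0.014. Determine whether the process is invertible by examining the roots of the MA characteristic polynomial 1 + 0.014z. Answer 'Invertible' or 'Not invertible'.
\text{Invertible}

The MA(q) characteristic polynomial is P(z) = 1 + 0.014z.
Invertibility requires all roots to lie outside the unit circle, i.e. |z| > 1 for every root.
This is linear in z: 1 + (0.014) z = 0  =>  z = -1/(0.014) = -71.428571,  |z| = 71.428571.
Moduli of all roots: 71.4286.
All moduli strictly greater than 1? Yes.
Verdict: Invertible.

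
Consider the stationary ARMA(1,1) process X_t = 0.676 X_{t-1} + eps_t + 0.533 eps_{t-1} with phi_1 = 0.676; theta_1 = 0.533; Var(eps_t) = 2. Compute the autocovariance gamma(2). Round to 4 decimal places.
\gamma(2) = 4.0947

Multiply the model equation by X_{t-k} and take expectations. With theta_0 = psi_0 = 1 and psi_j the MA(infinity) weights, this gives
  gamma(k) - sum_i phi_i gamma(k-i) = c_k,
  c_k = sigma^2 * sum_{j=k..q} theta_j psi_{j-k}   (c_k = 0 for k > q),
using gamma(-m) = gamma(m).
psi-weights needed (psi_j = theta_j + sum_i phi_i psi_{j-i}):
  psi_1 = theta_1 + phi_1 = 0.533 + (0.676) = 1.209
Right-hand sides:
  c_0 = sigma^2 (1 + theta_1 psi_1) = 2 * (1 + (0.533)(1.209)) = 2 * 1.644397 = 3.288794
  c_1 = sigma^2 theta_1 = 2 * (0.533) = 1.066
  c_2 = 0
Equations for k = 0 and k = 1 (AR order 1):
  gamma(0) = phi_1 gamma(1) + c_0
  gamma(1) = phi_1 gamma(0) + c_1
Substituting the second into the first: gamma(0) (1 - phi_1^2) = c_0 + phi_1 c_1, so
  gamma(0) = (c_0 + phi_1 c_1) / (1 - phi_1^2) = (3.288794 + (0.676)(1.066)) / (1 - (0.676)^2) = 4.00941 / 0.543024 = 7.383486.
  gamma(1) = phi_1 gamma(0) + c_1 = (0.676)(7.383486) + (1.066) = 6.057236.
For k = 2 (> q): gamma(2) = phi_1 gamma(1) = (0.676)(6.057236) = 4.094692.
Therefore gamma(2) = 4.0947 (to 4 decimal places).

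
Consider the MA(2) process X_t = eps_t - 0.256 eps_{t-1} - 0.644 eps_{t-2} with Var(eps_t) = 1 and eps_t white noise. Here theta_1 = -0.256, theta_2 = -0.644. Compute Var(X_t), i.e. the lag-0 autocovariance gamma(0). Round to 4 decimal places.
\gamma(0) = 1.4803

For an MA(q) process X_t = eps_t + sum_i theta_i eps_{t-i} with
Var(eps_t) = sigma^2, the variance is
  gamma(0) = sigma^2 * (1 + sum_i theta_i^2).
  sum_i theta_i^2 = (-0.256)^2 + (-0.644)^2 = 0.065536 + 0.414736 = 0.480272.
  gamma(0) = 1 * (1 + 0.480272) = 1 * 1.480272 = 1.480272, which rounds to 1.4803.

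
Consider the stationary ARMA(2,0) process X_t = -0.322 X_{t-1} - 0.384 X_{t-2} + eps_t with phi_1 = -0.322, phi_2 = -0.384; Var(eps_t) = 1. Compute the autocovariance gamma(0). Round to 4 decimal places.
\gamma(0) = 1.2401

Multiply the model equation by X_{t-k} and take expectations. With theta_0 = psi_0 = 1 and psi_j the MA(infinity) weights, this gives
  gamma(k) - sum_i phi_i gamma(k-i) = c_k,
  c_k = sigma^2 * sum_{j=k..q} theta_j psi_{j-k}   (c_k = 0 for k > q),
using gamma(-m) = gamma(m).
Pure AR (q = 0): c_0 = sigma^2 = 1, c_k = 0 for k >= 1.
Equations for k = 0, 1, 2 (AR order 2, c_2 = 0):
  (E0) gamma(0) = phi_1 gamma(1) + phi_2 gamma(2) + c_0
  (E1) gamma(1) = phi_1 gamma(0) + phi_2 gamma(1) + c_1
  (E2) gamma(2) = phi_1 gamma(1) + phi_2 gamma(0)
From (E1): gamma(1) = A gamma(0) + B with
  A = phi_1 / (1 - phi_2) = -0.322 / 1.384 = -0.232659,   B = c_1 / (1 - phi_2) = 0 / 1.384 = 0.
Insert (E2) into (E0): gamma(0) (1 - phi_2^2) = phi_1 (1 + phi_2) gamma(1) + c_0.
  phi_1 (1 + phi_2) = (-0.322)(0.616) = -0.198352,   1 - phi_2^2 = 0.852544.
Replace gamma(1) by A gamma(0) + B and collect gamma(0):
  gamma(0) [0.852544 - (-0.198352)(-0.232659)] = c_0 = 1
  gamma(0) * 0.806396 = 1
  gamma(0) = 1 / 0.806396 = 1.240086.
Therefore gamma(0) = 1.2401 (to 4 decimal places).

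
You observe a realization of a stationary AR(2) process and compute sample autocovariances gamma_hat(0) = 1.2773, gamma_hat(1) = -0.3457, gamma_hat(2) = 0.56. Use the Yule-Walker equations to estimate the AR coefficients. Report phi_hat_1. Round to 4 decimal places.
\hat\phi_{1} = -0.1640

The Yule-Walker equations for an AR(p) process read, in matrix form,
  Gamma_p phi = r_p,   with   (Gamma_p)_{ij} = gamma(|i - j|),
                       (r_p)_i = gamma(i),   i,j = 1..p.
Substitute the sample gammas (Toeplitz matrix and right-hand side of size 2):
  Gamma_p = [[1.2773, -0.3457], [-0.3457, 1.2773]]
  r_p     = [-0.3457, 0.56]
Written out:
  1.2773 phi_1 - 0.3457 phi_2 = -0.3457
  -0.3457 phi_1 + 1.2773 phi_2 = 0.56
Solve by Cramer's rule:
  det = gamma(0)^2 - gamma(1)^2 = (1.2773)^2 - (-0.3457)^2 = 1.63149529 - 0.11950849 = 1.5119868
  phi_hat_1 = [gamma(1) gamma(0) - gamma(1) gamma(2)] / det = [(-0.3457)(1.2773) - (-0.3457)(0.56)] / 1.5119868 = -0.24797061 / 1.5119868 = -0.164
  phi_hat_2 = [gamma(0) gamma(2) - gamma(1)^2] / det = [(1.2773)(0.56) - (-0.3457)^2] / 1.5119868 = 0.59577951 / 1.5119868 = 0.394
So phi_hat = [-0.1640, 0.3940].
Therefore phi_hat_1 = -0.1640.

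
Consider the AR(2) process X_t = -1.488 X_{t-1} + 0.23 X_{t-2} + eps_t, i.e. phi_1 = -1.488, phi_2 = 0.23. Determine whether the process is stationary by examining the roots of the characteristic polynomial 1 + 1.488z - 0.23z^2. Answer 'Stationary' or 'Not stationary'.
\text{Not stationary}

The AR(p) characteristic polynomial is P(z) = 1 + 1.488z - 0.23z^2.
Stationarity requires all roots to lie outside the unit circle, i.e. |z| > 1 for every root.
Set 1 + (1.488) z + (-0.23) z^2 = 0, i.e. a z^2 + b z + c = 0 with a = -0.23, b = 1.488, c = 1.
Discriminant D = b^2 - 4ac = (1.488)^2 - 4*(-0.23)*1 = 2.214144 - (-0.92) = 3.134144.
D >= 0, so the roots are real: z = (-b +/- sqrt(D)) / (2a) = (-1.488 +/- 1.770351) / (-0.46).
  z_1 = (-1.488 + 1.770351) / (-0.46) = -0.6138,   |z_1| = 0.6138.
  z_2 = (-1.488 - 1.770351) / (-0.46) = 7.0834,   |z_2| = 7.0834.
Moduli of all roots: 0.6138, 7.0834.
All moduli strictly greater than 1? No.
Verdict: Not stationary.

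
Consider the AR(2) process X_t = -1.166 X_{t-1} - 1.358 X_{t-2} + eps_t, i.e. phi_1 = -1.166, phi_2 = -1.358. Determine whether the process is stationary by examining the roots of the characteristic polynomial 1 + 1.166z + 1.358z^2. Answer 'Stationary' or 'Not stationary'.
\text{Not stationary}

The AR(p) characteristic polynomial is P(z) = 1 + 1.166z + 1.358z^2.
Stationarity requires all roots to lie outside the unit circle, i.e. |z| > 1 for every root.
Set 1 + (1.166) z + (1.358) z^2 = 0, i.e. a z^2 + b z + c = 0 with a = 1.358, b = 1.166, c = 1.
Discriminant D = b^2 - 4ac = (1.166)^2 - 4*(1.358)*1 = 1.359556 - (5.432) = -4.072444.
D < 0, so the roots are the complex-conjugate pair z = (-b +/- i sqrt(-D)) / (2a) = -0.4293 +/- 0.743i.
For a conjugate pair |z|^2 = z * conj(z) = (product of roots) = c/a = 1/(1.358) = 0.736377, so |z| = sqrt(0.736377) = 0.8581 for both roots.
Moduli of all roots: 0.8581, 0.8581.
All moduli strictly greater than 1? No.
Verdict: Not stationary.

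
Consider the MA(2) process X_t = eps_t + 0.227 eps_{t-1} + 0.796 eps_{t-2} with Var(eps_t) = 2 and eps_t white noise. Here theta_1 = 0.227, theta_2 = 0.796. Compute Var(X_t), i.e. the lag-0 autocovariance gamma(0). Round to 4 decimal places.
\gamma(0) = 3.3703

For an MA(q) process X_t = eps_t + sum_i theta_i eps_{t-i} with
Var(eps_t) = sigma^2, the variance is
  gamma(0) = sigma^2 * (1 + sum_i theta_i^2).
  sum_i theta_i^2 = (0.227)^2 + (0.796)^2 = 0.051529 + 0.633616 = 0.685145.
  gamma(0) = 2 * (1 + 0.685145) = 2 * 1.685145 = 3.37029, which rounds to 3.3703.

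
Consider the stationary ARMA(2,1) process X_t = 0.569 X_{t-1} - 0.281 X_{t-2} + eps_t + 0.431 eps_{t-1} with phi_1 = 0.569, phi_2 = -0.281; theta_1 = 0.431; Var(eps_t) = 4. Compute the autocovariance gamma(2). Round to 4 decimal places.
\gamma(2) = 0.5259

Multiply the model equation by X_{t-k} and take expectations. With theta_0 = psi_0 = 1 and psi_j the MA(infinity) weights, this gives
  gamma(k) - sum_i phi_i gamma(k-i) = c_k,
  c_k = sigma^2 * sum_{j=k..q} theta_j psi_{j-k}   (c_k = 0 for k > q),
using gamma(-m) = gamma(m).
psi-weights needed (psi_j = theta_j + sum_i phi_i psi_{j-i}):
  psi_1 = theta_1 + phi_1 = 0.431 + (0.569) = 1
Right-hand sides:
  c_0 = sigma^2 (1 + theta_1 psi_1) = 4 * (1 + (0.431)(1)) = 4 * 1.431 = 5.724
  c_1 = sigma^2 theta_1 = 4 * (0.431) = 1.724
  c_2 = 0
Equations for k = 0, 1, 2 (AR order 2, c_2 = 0):
  (E0) gamma(0) = phi_1 gamma(1) + phi_2 gamma(2) + c_0
  (E1) gamma(1) = phi_1 gamma(0) + phi_2 gamma(1) + c_1
  (E2) gamma(2) = phi_1 gamma(1) + phi_2 gamma(0)
From (E1): gamma(1) = A gamma(0) + B with
  A = phi_1 / (1 - phi_2) = 0.569 / 1.281 = 0.444184,   B = c_1 / (1 - phi_2) = 1.724 / 1.281 = 1.345824.
Insert (E2) into (E0): gamma(0) (1 - phi_2^2) = phi_1 (1 + phi_2) gamma(1) + c_0.
  phi_1 (1 + phi_2) = (0.569)(0.719) = 0.409111,   1 - phi_2^2 = 0.921039.
Replace gamma(1) by A gamma(0) + B and collect gamma(0):
  gamma(0) [0.921039 - (0.409111)(0.444184)] = (0.409111)(1.345824) + 5.724
  gamma(0) * 0.739318 = 6.274591
  gamma(0) = 6.274591 / 0.739318 = 8.486995.
  gamma(1) = A gamma(0) + B = (0.444184)(8.486995) + (1.345824) = 5.115613.
  gamma(2) = phi_1 gamma(1) + phi_2 gamma(0) = (0.569)(5.115613) + (-0.281)(8.486995) = 0.525938.
Therefore gamma(2) = 0.5259 (to 4 decimal places).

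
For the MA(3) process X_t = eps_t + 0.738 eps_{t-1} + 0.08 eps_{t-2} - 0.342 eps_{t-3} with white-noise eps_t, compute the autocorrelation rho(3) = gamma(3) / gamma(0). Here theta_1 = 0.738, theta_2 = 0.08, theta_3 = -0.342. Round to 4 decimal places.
\rho(3) = -0.2050

For an MA(q) process with theta_0 = 1, the autocovariance is
  gamma(k) = sigma^2 * sum_{i=0..q-k} theta_i * theta_{i+k},
and rho(k) = gamma(k) / gamma(0). Sigma^2 cancels.
  numerator   = (1)*(-0.342) = -0.342.
  denominator = (1)^2 + (0.738)^2 + (0.08)^2 + (-0.342)^2 = 1.668008.
  rho(3) = -0.342 / 1.668008 = -0.2050.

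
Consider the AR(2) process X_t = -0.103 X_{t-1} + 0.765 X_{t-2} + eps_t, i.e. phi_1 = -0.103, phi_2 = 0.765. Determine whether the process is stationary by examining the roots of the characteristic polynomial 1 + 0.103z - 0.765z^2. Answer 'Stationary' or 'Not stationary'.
\text{Stationary}

The AR(p) characteristic polynomial is P(z) = 1 + 0.103z - 0.765z^2.
Stationarity requires all roots to lie outside the unit circle, i.e. |z| > 1 for every root.
Set 1 + (0.103) z + (-0.765) z^2 = 0, i.e. a z^2 + b z + c = 0 with a = -0.765, b = 0.103, c = 1.
Discriminant D = b^2 - 4ac = (0.103)^2 - 4*(-0.765)*1 = 0.010609 - (-3.06) = 3.070609.
D >= 0, so the roots are real: z = (-b +/- sqrt(D)) / (2a) = (-0.103 +/- 1.752315) / (-1.53).
  z_1 = (-0.103 + 1.752315) / (-1.53) = -1.078,   |z_1| = 1.078.
  z_2 = (-0.103 - 1.752315) / (-1.53) = 1.2126,   |z_2| = 1.2126.
Moduli of all roots: 1.0780, 1.2126.
All moduli strictly greater than 1? Yes.
Verdict: Stationary.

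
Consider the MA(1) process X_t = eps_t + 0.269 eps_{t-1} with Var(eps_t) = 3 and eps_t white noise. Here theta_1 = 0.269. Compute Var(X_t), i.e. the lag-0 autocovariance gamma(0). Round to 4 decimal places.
\gamma(0) = 3.2171

For an MA(q) process X_t = eps_t + sum_i theta_i eps_{t-i} with
Var(eps_t) = sigma^2, the variance is
  gamma(0) = sigma^2 * (1 + sum_i theta_i^2).
  sum_i theta_i^2 = (0.269)^2 = 0.072361.
  gamma(0) = 3 * (1 + 0.072361) = 3 * 1.072361 = 3.217083, which rounds to 3.2171.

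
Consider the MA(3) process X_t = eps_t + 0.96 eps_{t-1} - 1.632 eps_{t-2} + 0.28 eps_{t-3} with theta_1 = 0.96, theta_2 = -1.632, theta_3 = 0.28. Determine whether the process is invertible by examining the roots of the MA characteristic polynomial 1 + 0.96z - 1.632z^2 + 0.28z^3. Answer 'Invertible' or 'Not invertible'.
\text{Not invertible}

The MA(q) characteristic polynomial is P(z) = 1 + 0.96z - 1.632z^2 + 0.28z^3.
Invertibility requires all roots to lie outside the unit circle, i.e. |z| > 1 for every root.
Degree 3: look for a simple real root z0 first, then factor out (1 - z/z0) and solve the remaining quadratic.
Testing z0 = 5: P(5) = 1 + (0.96)(5) + (-1.632)(5)^2 + (0.28)(5)^3
  = 1 + (4.8) + (-40.8) + (35) = 0.  So z_0 = 5 is a root, |z_0| = 5.
Divide out the factor (1 - 0.2 z) = (1 - z/z0) (since 1/z0 = 0.2):
  P(z) = (1 - 0.2 z)(1 + (1.16) z + (-1.4) z^2)
  [check: z-coef 1.16 - (0.2) = 0.96; z^2-coef -1.4 - (0.2)(1.16) = -1.632; z^3-coef -(0.2)(-1.4) = 0.28.]
Remaining roots from the quadratic factor 1 + (1.16) z + (-1.4) z^2:
  Set 1 + (1.16) z + (-1.4) z^2 = 0, i.e. a z^2 + b z + c = 0 with a = -1.4, b = 1.16, c = 1.
  Discriminant D = b^2 - 4ac = (1.16)^2 - 4*(-1.4)*1 = 1.3456 - (-5.6) = 6.9456.
  D >= 0, so the roots are real: z = (-b +/- sqrt(D)) / (2a) = (-1.16 +/- 2.635451) / (-2.8).
    z_1 = (-1.16 + 2.635451) / (-2.8) = -0.5269,   |z_1| = 0.5269.
    z_2 = (-1.16 - 2.635451) / (-2.8) = 1.3555,   |z_2| = 1.3555.
Moduli of all roots: 5.0000, 0.5269, 1.3555.
All moduli strictly greater than 1? No.
Verdict: Not invertible.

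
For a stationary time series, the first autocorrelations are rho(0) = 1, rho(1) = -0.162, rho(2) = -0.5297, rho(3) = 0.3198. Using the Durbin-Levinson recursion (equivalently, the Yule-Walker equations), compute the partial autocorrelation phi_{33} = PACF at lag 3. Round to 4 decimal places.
\phi_{33} = 0.1409

The PACF at lag k is phi_{kk}, the last component of the solution
to the Yule-Walker system G_k phi = r_k where
  (G_k)_{ij} = rho(|i - j|), (r_k)_i = rho(i), i,j = 1..k.
Equivalently, Durbin-Levinson gives phi_{kk} iteratively:
  phi_{11} = rho(1)
  phi_{kk} = [rho(k) - sum_{j=1..k-1} phi_{k-1,j} rho(k-j)]
            / [1 - sum_{j=1..k-1} phi_{k-1,j} rho(j)],
  phi_{k,j} = phi_{k-1,j} - phi_{kk} phi_{k-1,k-j},  j = 1..k-1.
Step k = 1:
  phi_11 = rho(1) = -0.162.
Step k = 2:
  phi_22 = [rho(2) - phi_11 rho(1)] / [1 - phi_11 rho(1)] = [-0.5297 - (-0.162)(-0.162)] / [1 - (-0.162)(-0.162)]
         = -0.555944 / 0.973756 = -0.570927.
  Update: phi_21 = phi_11 - phi_22 phi_11 = -0.162 - (-0.570927)(-0.162) = -0.25449.
Step k = 3:
  phi_33 = [rho(3) - phi_21 rho(2) - phi_22 rho(1)] / [1 - phi_21 rho(1) - phi_22 rho(2)]
    numerator   = 0.3198 - (-0.25449)(-0.5297) - (-0.570927)(-0.162) = 0.09250628
    denominator = 1 - (-0.25449)(-0.162) - (-0.570927)(-0.5297) = 0.65635233
  phi_33 = 0.09250628 / 0.65635233 = 0.1409.
Therefore phi_{33} = 0.1409.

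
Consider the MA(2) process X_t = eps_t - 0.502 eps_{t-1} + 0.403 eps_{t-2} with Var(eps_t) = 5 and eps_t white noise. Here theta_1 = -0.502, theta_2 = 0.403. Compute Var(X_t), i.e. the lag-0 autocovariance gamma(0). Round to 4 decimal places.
\gamma(0) = 7.0721

For an MA(q) process X_t = eps_t + sum_i theta_i eps_{t-i} with
Var(eps_t) = sigma^2, the variance is
  gamma(0) = sigma^2 * (1 + sum_i theta_i^2).
  sum_i theta_i^2 = (-0.502)^2 + (0.403)^2 = 0.252004 + 0.162409 = 0.414413.
  gamma(0) = 5 * (1 + 0.414413) = 5 * 1.414413 = 7.072065, which rounds to 7.0721.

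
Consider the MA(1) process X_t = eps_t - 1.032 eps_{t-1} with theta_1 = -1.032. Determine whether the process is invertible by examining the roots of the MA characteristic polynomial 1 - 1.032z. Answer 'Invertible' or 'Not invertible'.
\text{Not invertible}

The MA(q) characteristic polynomial is P(z) = 1 - 1.032z.
Invertibility requires all roots to lie outside the unit circle, i.e. |z| > 1 for every root.
This is linear in z: 1 + (-1.032) z = 0  =>  z = -1/(-1.032) = 0.968992,  |z| = 0.968992.
Moduli of all roots: 0.9690.
All moduli strictly greater than 1? No.
Verdict: Not invertible.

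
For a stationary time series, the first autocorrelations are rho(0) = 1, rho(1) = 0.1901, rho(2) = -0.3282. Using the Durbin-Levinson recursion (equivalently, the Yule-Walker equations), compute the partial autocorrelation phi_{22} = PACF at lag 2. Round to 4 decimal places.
\phi_{22} = -0.3780

The PACF at lag k is phi_{kk}, the last component of the solution
to the Yule-Walker system G_k phi = r_k where
  (G_k)_{ij} = rho(|i - j|), (r_k)_i = rho(i), i,j = 1..k.
Equivalently, Durbin-Levinson gives phi_{kk} iteratively:
  phi_{11} = rho(1)
  phi_{kk} = [rho(k) - sum_{j=1..k-1} phi_{k-1,j} rho(k-j)]
            / [1 - sum_{j=1..k-1} phi_{k-1,j} rho(j)],
  phi_{k,j} = phi_{k-1,j} - phi_{kk} phi_{k-1,k-j},  j = 1..k-1.
Step k = 1:
  phi_11 = rho(1) = 0.1901.
Step k = 2:
  phi_22 = [rho(2) - phi_11 rho(1)] / [1 - phi_11 rho(1)] = [-0.3282 - (0.1901)(0.1901)] / [1 - (0.1901)(0.1901)]
         = -0.36433801 / 0.96386199 = -0.378.
Therefore phi_{22} = -0.3780.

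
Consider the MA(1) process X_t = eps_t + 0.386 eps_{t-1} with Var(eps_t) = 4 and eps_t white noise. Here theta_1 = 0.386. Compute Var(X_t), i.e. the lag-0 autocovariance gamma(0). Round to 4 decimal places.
\gamma(0) = 4.5960

For an MA(q) process X_t = eps_t + sum_i theta_i eps_{t-i} with
Var(eps_t) = sigma^2, the variance is
  gamma(0) = sigma^2 * (1 + sum_i theta_i^2).
  sum_i theta_i^2 = (0.386)^2 = 0.148996.
  gamma(0) = 4 * (1 + 0.148996) = 4 * 1.148996 = 4.595984, which rounds to 4.5960.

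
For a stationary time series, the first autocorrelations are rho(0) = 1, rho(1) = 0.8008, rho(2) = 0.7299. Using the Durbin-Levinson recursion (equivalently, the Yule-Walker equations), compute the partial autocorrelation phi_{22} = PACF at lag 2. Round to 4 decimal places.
\phi_{22} = 0.2470

The PACF at lag k is phi_{kk}, the last component of the solution
to the Yule-Walker system G_k phi = r_k where
  (G_k)_{ij} = rho(|i - j|), (r_k)_i = rho(i), i,j = 1..k.
Equivalently, Durbin-Levinson gives phi_{kk} iteratively:
  phi_{11} = rho(1)
  phi_{kk} = [rho(k) - sum_{j=1..k-1} phi_{k-1,j} rho(k-j)]
            / [1 - sum_{j=1..k-1} phi_{k-1,j} rho(j)],
  phi_{k,j} = phi_{k-1,j} - phi_{kk} phi_{k-1,k-j},  j = 1..k-1.
Step k = 1:
  phi_11 = rho(1) = 0.8008.
Step k = 2:
  phi_22 = [rho(2) - phi_11 rho(1)] / [1 - phi_11 rho(1)] = [0.7299 - (0.8008)(0.8008)] / [1 - (0.8008)(0.8008)]
         = 0.08861936 / 0.35871936 = 0.247.
Therefore phi_{22} = 0.2470.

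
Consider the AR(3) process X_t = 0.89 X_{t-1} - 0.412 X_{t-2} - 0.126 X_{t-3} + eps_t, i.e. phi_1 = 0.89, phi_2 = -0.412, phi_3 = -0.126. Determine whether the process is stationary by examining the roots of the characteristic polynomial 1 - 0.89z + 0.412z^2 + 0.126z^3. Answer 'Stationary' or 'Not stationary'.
\text{Stationary}

The AR(p) characteristic polynomial is P(z) = 1 - 0.89z + 0.412z^2 + 0.126z^3.
Stationarity requires all roots to lie outside the unit circle, i.e. |z| > 1 for every root.
Degree 3: look for a simple real root z0 first, then factor out (1 - z/z0) and solve the remaining quadratic.
Testing z0 = -5: P(-5) = 1 + (-0.89)(-5) + (0.412)(-5)^2 + (0.126)(-5)^3
  = 1 + (4.45) + (10.3) + (-15.75) = 0.  So z_0 = -5 is a root, |z_0| = 5.
Divide out the factor (1 + 0.2 z) = (1 - z/z0) (since 1/z0 = -0.2):
  P(z) = (1 + 0.2 z)(1 + (-1.09) z + (0.63) z^2)
  [check: z-coef -1.09 - (-0.2) = -0.89; z^2-coef 0.63 - (-0.2)(-1.09) = 0.412; z^3-coef -(-0.2)(0.63) = 0.126.]
Remaining roots from the quadratic factor 1 + (-1.09) z + (0.63) z^2:
  Set 1 + (-1.09) z + (0.63) z^2 = 0, i.e. a z^2 + b z + c = 0 with a = 0.63, b = -1.09, c = 1.
  Discriminant D = b^2 - 4ac = (-1.09)^2 - 4*(0.63)*1 = 1.1881 - (2.52) = -1.3319.
  D < 0, so the roots are the complex-conjugate pair z = (-b +/- i sqrt(-D)) / (2a) = 0.8651 +/- 0.9159i.
  For a conjugate pair |z|^2 = z * conj(z) = (product of roots) = c/a = 1/(0.63) = 1.587302, so |z| = sqrt(1.587302) = 1.2599 for both roots.
Moduli of all roots: 5.0000, 1.2599, 1.2599.
All moduli strictly greater than 1? Yes.
Verdict: Stationary.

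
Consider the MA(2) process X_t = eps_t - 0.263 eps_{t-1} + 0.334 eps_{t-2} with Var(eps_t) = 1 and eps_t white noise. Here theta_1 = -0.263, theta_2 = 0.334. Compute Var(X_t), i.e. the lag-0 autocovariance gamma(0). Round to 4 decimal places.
\gamma(0) = 1.1807

For an MA(q) process X_t = eps_t + sum_i theta_i eps_{t-i} with
Var(eps_t) = sigma^2, the variance is
  gamma(0) = sigma^2 * (1 + sum_i theta_i^2).
  sum_i theta_i^2 = (-0.263)^2 + (0.334)^2 = 0.069169 + 0.111556 = 0.180725.
  gamma(0) = 1 * (1 + 0.180725) = 1 * 1.180725 = 1.180725, which rounds to 1.1807.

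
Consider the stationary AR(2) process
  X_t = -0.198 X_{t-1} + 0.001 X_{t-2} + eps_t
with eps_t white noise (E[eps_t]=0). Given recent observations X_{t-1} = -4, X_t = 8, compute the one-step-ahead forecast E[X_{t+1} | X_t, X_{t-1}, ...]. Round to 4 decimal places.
E[X_{t+1} \mid \mathcal F_t] = -1.5880

For an AR(p) model X_t = c + sum_i phi_i X_{t-i} + eps_t, the
one-step-ahead conditional mean is
  E[X_{t+1} | X_t, ...] = c + sum_i phi_i X_{t+1-i}.
Substitute known values:
  E[X_{t+1} | ...] = (-0.198) * (8) + (0.001) * (-4)
                   = -1.5880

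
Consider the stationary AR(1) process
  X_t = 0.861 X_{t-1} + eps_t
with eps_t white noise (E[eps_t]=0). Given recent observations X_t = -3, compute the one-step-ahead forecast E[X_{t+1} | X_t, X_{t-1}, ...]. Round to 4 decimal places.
E[X_{t+1} \mid \mathcal F_t] = -2.5830

For an AR(p) model X_t = c + sum_i phi_i X_{t-i} + eps_t, the
one-step-ahead conditional mean is
  E[X_{t+1} | X_t, ...] = c + sum_i phi_i X_{t+1-i}.
Substitute known values:
  E[X_{t+1} | ...] = (0.861) * (-3)
                   = -2.5830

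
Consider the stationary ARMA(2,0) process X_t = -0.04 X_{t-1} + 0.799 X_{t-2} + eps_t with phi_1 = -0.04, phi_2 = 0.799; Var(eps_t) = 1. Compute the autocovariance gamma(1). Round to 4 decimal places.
\gamma(1) = -0.5730

Multiply the model equation by X_{t-k} and take expectations. With theta_0 = psi_0 = 1 and psi_j the MA(infinity) weights, this gives
  gamma(k) - sum_i phi_i gamma(k-i) = c_k,
  c_k = sigma^2 * sum_{j=k..q} theta_j psi_{j-k}   (c_k = 0 for k > q),
using gamma(-m) = gamma(m).
Pure AR (q = 0): c_0 = sigma^2 = 1, c_k = 0 for k >= 1.
Equations for k = 0, 1, 2 (AR order 2, c_2 = 0):
  (E0) gamma(0) = phi_1 gamma(1) + phi_2 gamma(2) + c_0
  (E1) gamma(1) = phi_1 gamma(0) + phi_2 gamma(1) + c_1
  (E2) gamma(2) = phi_1 gamma(1) + phi_2 gamma(0)
From (E1): gamma(1) = A gamma(0) + B with
  A = phi_1 / (1 - phi_2) = -0.04 / 0.201 = -0.199005,   B = c_1 / (1 - phi_2) = 0 / 0.201 = 0.
Insert (E2) into (E0): gamma(0) (1 - phi_2^2) = phi_1 (1 + phi_2) gamma(1) + c_0.
  phi_1 (1 + phi_2) = (-0.04)(1.799) = -0.07196,   1 - phi_2^2 = 0.361599.
Replace gamma(1) by A gamma(0) + B and collect gamma(0):
  gamma(0) [0.361599 - (-0.07196)(-0.199005)] = c_0 = 1
  gamma(0) * 0.347279 = 1
  gamma(0) = 1 / 0.347279 = 2.879532.
  gamma(1) = A gamma(0) = (-0.199005)(2.879532) = -0.573041.
Therefore gamma(1) = -0.5730 (to 4 decimal places).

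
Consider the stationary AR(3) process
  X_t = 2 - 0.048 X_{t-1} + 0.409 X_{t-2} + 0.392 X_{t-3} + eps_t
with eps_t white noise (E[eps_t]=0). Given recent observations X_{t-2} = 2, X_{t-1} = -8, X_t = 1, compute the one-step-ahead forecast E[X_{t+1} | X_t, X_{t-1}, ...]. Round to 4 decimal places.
E[X_{t+1} \mid \mathcal F_t] = -0.5360

For an AR(p) model X_t = c + sum_i phi_i X_{t-i} + eps_t, the
one-step-ahead conditional mean is
  E[X_{t+1} | X_t, ...] = c + sum_i phi_i X_{t+1-i}.
Substitute known values:
  E[X_{t+1} | ...] = 2 + (-0.048) * (1) + (0.409) * (-8) + (0.392) * (2)
                   = -0.5360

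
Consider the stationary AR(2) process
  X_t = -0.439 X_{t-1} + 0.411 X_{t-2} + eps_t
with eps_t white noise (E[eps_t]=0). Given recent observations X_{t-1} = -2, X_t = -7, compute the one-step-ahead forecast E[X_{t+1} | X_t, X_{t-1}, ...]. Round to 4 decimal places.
E[X_{t+1} \mid \mathcal F_t] = 2.2510

For an AR(p) model X_t = c + sum_i phi_i X_{t-i} + eps_t, the
one-step-ahead conditional mean is
  E[X_{t+1} | X_t, ...] = c + sum_i phi_i X_{t+1-i}.
Substitute known values:
  E[X_{t+1} | ...] = (-0.439) * (-7) + (0.411) * (-2)
                   = 2.2510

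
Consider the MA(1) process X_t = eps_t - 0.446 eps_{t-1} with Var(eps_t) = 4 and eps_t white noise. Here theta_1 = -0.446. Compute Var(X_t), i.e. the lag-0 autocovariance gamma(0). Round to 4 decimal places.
\gamma(0) = 4.7957

For an MA(q) process X_t = eps_t + sum_i theta_i eps_{t-i} with
Var(eps_t) = sigma^2, the variance is
  gamma(0) = sigma^2 * (1 + sum_i theta_i^2).
  sum_i theta_i^2 = (-0.446)^2 = 0.198916.
  gamma(0) = 4 * (1 + 0.198916) = 4 * 1.198916 = 4.795664, which rounds to 4.7957.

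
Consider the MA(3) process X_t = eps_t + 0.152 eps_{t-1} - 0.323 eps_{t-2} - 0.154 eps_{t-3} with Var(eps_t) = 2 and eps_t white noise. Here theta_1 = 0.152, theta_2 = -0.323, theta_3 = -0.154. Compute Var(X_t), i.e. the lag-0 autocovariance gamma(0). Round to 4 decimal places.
\gamma(0) = 2.3023

For an MA(q) process X_t = eps_t + sum_i theta_i eps_{t-i} with
Var(eps_t) = sigma^2, the variance is
  gamma(0) = sigma^2 * (1 + sum_i theta_i^2).
  sum_i theta_i^2 = (0.152)^2 + (-0.323)^2 + (-0.154)^2 = 0.023104 + 0.104329 + 0.023716 = 0.151149.
  gamma(0) = 2 * (1 + 0.151149) = 2 * 1.151149 = 2.302298, which rounds to 2.3023.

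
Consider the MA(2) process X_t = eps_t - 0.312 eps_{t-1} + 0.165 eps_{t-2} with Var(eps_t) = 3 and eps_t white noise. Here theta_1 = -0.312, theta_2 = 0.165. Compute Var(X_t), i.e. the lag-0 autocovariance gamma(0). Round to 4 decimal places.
\gamma(0) = 3.3737

For an MA(q) process X_t = eps_t + sum_i theta_i eps_{t-i} with
Var(eps_t) = sigma^2, the variance is
  gamma(0) = sigma^2 * (1 + sum_i theta_i^2).
  sum_i theta_i^2 = (-0.312)^2 + (0.165)^2 = 0.097344 + 0.027225 = 0.124569.
  gamma(0) = 3 * (1 + 0.124569) = 3 * 1.124569 = 3.373707, which rounds to 3.3737.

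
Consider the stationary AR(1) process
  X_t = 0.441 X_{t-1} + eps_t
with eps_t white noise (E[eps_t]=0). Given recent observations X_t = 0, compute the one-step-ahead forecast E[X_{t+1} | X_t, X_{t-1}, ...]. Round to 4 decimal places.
E[X_{t+1} \mid \mathcal F_t] = 0.0000

For an AR(p) model X_t = c + sum_i phi_i X_{t-i} + eps_t, the
one-step-ahead conditional mean is
  E[X_{t+1} | X_t, ...] = c + sum_i phi_i X_{t+1-i}.
Substitute known values:
  E[X_{t+1} | ...] = (0.441) * (0)
                   = 0.0000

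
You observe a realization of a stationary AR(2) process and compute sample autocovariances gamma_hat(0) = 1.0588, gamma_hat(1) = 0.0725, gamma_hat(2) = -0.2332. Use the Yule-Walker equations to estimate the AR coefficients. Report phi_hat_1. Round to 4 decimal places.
\hat\phi_{1} = 0.0839

The Yule-Walker equations for an AR(p) process read, in matrix form,
  Gamma_p phi = r_p,   with   (Gamma_p)_{ij} = gamma(|i - j|),
                       (r_p)_i = gamma(i),   i,j = 1..p.
Substitute the sample gammas (Toeplitz matrix and right-hand side of size 2):
  Gamma_p = [[1.0588, 0.0725], [0.0725, 1.0588]]
  r_p     = [0.0725, -0.2332]
Written out:
  1.0588 phi_1 + 0.0725 phi_2 = 0.0725
  0.0725 phi_1 + 1.0588 phi_2 = -0.2332
Solve by Cramer's rule:
  det = gamma(0)^2 - gamma(1)^2 = (1.0588)^2 - (0.0725)^2 = 1.12105744 - 0.00525625 = 1.11580119
  phi_hat_1 = [gamma(1) gamma(0) - gamma(1) gamma(2)] / det = [(0.0725)(1.0588) - (0.0725)(-0.2332)] / 1.11580119 = 0.09367 / 1.11580119 = 0.0839
  phi_hat_2 = [gamma(0) gamma(2) - gamma(1)^2] / det = [(1.0588)(-0.2332) - (0.0725)^2] / 1.11580119 = -0.25216841 / 1.11580119 = -0.226
So phi_hat = [0.0839, -0.2260].
Therefore phi_hat_1 = 0.0839.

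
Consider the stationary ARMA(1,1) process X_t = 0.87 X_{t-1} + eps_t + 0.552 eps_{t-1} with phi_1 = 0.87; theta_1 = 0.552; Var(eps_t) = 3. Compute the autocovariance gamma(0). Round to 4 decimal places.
\gamma(0) = 27.9537

Multiply the model equation by X_{t-k} and take expectations. With theta_0 = psi_0 = 1 and psi_j the MA(infinity) weights, this gives
  gamma(k) - sum_i phi_i gamma(k-i) = c_k,
  c_k = sigma^2 * sum_{j=k..q} theta_j psi_{j-k}   (c_k = 0 for k > q),
using gamma(-m) = gamma(m).
psi-weights needed (psi_j = theta_j + sum_i phi_i psi_{j-i}):
  psi_1 = theta_1 + phi_1 = 0.552 + (0.87) = 1.422
Right-hand sides:
  c_0 = sigma^2 (1 + theta_1 psi_1) = 3 * (1 + (0.552)(1.422)) = 3 * 1.784944 = 5.354832
  c_1 = sigma^2 theta_1 = 3 * (0.552) = 1.656
  c_2 = 0
Equations for k = 0 and k = 1 (AR order 1):
  gamma(0) = phi_1 gamma(1) + c_0
  gamma(1) = phi_1 gamma(0) + c_1
Substituting the second into the first: gamma(0) (1 - phi_1^2) = c_0 + phi_1 c_1, so
  gamma(0) = (c_0 + phi_1 c_1) / (1 - phi_1^2) = (5.354832 + (0.87)(1.656)) / (1 - (0.87)^2) = 6.795552 / 0.2431 = 27.953731.
Therefore gamma(0) = 27.9537 (to 4 decimal places).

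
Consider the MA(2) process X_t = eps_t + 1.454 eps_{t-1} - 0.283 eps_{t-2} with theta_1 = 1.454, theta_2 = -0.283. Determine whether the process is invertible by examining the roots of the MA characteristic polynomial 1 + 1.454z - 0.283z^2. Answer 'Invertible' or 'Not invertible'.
\text{Not invertible}

The MA(q) characteristic polynomial is P(z) = 1 + 1.454z - 0.283z^2.
Invertibility requires all roots to lie outside the unit circle, i.e. |z| > 1 for every root.
Set 1 + (1.454) z + (-0.283) z^2 = 0, i.e. a z^2 + b z + c = 0 with a = -0.283, b = 1.454, c = 1.
Discriminant D = b^2 - 4ac = (1.454)^2 - 4*(-0.283)*1 = 2.114116 - (-1.132) = 3.246116.
D >= 0, so the roots are real: z = (-b +/- sqrt(D)) / (2a) = (-1.454 +/- 1.801698) / (-0.566).
  z_1 = (-1.454 + 1.801698) / (-0.566) = -0.6143,   |z_1| = 0.6143.
  z_2 = (-1.454 - 1.801698) / (-0.566) = 5.7521,   |z_2| = 5.7521.
Moduli of all roots: 0.6143, 5.7521.
All moduli strictly greater than 1? No.
Verdict: Not invertible.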